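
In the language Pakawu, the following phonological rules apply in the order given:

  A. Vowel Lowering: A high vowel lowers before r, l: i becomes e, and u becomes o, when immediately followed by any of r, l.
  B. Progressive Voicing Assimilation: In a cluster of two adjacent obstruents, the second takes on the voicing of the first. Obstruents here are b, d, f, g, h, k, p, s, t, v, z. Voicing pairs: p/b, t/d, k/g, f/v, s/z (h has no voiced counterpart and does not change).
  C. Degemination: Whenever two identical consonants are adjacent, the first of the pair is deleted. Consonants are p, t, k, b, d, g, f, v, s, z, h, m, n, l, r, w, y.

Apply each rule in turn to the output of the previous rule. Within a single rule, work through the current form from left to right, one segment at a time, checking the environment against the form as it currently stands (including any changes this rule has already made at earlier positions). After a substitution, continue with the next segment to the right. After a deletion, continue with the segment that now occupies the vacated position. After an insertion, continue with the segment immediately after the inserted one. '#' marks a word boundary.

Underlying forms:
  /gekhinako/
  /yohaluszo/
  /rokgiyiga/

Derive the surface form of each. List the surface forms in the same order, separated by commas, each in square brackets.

[gekhinako], [yohaluso], [rokiyiga]

/gekhinako/:
  A Vowel Lowering: no change — [gekhinako]
  B Progressive Voicing Assimilation: no change — [gekhinako]
  C Degemination: no change — [gekhinako]
/yohaluszo/:
  A Vowel Lowering: no change — [yohaluszo]
  B Progressive Voicing Assimilation: [yohaluszo] → [yohalusso]
  C Degemination: [yohalusso] → [yohaluso]
/rokgiyiga/:
  A Vowel Lowering: no change — [rokgiyiga]
  B Progressive Voicing Assimilation: [rokgiyiga] → [rokkiyiga]
  C Degemination: [rokkiyiga] → [rokiyiga]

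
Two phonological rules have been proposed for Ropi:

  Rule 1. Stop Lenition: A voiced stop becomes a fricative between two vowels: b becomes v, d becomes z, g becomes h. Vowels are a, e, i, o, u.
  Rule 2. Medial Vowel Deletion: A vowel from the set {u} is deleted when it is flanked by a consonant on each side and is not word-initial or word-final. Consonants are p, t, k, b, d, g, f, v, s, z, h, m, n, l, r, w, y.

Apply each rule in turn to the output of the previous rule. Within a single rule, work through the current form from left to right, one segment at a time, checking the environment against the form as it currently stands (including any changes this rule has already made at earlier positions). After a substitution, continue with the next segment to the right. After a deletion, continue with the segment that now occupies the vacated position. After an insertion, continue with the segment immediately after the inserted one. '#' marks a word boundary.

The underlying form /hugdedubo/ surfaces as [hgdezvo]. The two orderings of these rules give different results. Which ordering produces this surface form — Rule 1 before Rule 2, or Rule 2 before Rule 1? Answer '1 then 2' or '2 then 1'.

1 then 2

Order 1 then 2:
  1 Stop Lenition: [hugdedubo] → [hugdezuvo]
  2 Medial Vowel Deletion: [hugdezuvo] → [hgdezvo]
  result: [hgdezvo]
Order 2 then 1:
  2 Medial Vowel Deletion: [hugdedubo] → [hgdedbo]
  1 Stop Lenition: no change — [hgdedbo]
  result: [hgdedbo]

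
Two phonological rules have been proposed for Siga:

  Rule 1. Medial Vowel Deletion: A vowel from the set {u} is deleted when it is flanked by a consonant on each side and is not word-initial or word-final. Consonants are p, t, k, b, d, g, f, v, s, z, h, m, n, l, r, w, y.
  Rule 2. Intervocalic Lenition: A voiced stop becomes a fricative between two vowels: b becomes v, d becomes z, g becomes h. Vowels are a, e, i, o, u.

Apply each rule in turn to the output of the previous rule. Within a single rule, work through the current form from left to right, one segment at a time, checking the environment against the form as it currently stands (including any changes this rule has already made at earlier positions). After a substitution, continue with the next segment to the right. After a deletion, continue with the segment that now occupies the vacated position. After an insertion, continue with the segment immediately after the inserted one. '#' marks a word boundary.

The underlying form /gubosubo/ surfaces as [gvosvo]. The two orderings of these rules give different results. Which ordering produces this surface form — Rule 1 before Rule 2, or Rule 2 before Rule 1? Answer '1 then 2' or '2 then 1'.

2 then 1

Order 1 then 2:
  1 Medial Vowel Deletion: [gubosubo] → [gbosbo]
  2 Intervocalic Lenition: no change — [gbosbo]
  result: [gbosbo]
Order 2 then 1:
  2 Intervocalic Lenition: [gubosubo] → [guvosuvo]
  1 Medial Vowel Deletion: [guvosuvo] → [gvosvo]
  result: [gvosvo]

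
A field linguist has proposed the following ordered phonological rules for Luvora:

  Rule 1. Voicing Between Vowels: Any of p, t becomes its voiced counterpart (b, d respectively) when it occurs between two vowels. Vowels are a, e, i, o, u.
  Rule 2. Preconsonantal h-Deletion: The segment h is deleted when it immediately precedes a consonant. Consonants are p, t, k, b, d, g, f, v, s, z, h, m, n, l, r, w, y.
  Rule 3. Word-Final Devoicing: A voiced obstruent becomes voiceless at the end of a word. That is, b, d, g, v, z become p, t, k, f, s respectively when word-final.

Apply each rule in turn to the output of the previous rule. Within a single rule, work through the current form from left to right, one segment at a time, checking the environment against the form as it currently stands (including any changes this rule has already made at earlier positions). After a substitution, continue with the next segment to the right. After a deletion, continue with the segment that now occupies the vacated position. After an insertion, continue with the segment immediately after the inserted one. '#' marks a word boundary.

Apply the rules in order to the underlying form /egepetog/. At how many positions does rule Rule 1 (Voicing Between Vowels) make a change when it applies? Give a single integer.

2

Rule 1 Voicing Between Vowels: [egepetog] → [egebedog]
Rule 2 Preconsonantal h-Deletion: no change — [egebedog]
Rule 3 Word-Final Devoicing: [egebedog] → [egebedok]
Rule Rule 1 changed 2 position(s).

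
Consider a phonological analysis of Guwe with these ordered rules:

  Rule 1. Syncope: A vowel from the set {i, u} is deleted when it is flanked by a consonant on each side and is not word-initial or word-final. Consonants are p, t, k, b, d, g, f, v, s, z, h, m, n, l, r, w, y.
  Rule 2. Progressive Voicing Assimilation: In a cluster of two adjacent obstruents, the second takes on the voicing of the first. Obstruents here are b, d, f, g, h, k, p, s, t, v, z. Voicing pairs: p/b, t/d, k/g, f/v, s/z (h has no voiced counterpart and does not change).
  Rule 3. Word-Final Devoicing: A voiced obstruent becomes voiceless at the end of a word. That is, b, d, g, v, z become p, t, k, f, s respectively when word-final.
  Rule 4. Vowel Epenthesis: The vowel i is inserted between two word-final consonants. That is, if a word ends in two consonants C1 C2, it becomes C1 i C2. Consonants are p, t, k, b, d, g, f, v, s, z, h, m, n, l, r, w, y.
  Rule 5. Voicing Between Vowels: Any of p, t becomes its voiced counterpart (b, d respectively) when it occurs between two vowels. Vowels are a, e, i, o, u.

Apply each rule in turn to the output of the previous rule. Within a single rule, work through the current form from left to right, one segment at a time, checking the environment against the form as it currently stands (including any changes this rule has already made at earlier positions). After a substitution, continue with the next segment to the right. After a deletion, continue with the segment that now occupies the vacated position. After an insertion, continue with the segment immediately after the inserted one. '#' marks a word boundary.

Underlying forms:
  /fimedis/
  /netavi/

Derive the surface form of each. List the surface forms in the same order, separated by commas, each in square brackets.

/fimedis/:
  Rule 1 Syncope: [fimedis] → [fmeds]
  Rule 2 Progressive Voicing Assimilation: [fmeds] → [fmedz]
  Rule 3 Word-Final Devoicing: [fmedz] → [fmeds]
  Rule 4 Vowel Epenthesis: [fmeds] → [fmedis]
  Rule 5 Voicing Between Vowels: no change — [fmedis]
/netavi/:
  Rule 1 Syncope: no change — [netavi]
  Rule 2 Progressive Voicing Assimilation: no change — [netavi]
  Rule 3 Word-Final Devoicing: no change — [netavi]
  Rule 4 Vowel Epenthesis: no change — [netavi]
  Rule 5 Voicing Between Vowels: [netavi] → [nedavi]

[fmedis], [nedavi]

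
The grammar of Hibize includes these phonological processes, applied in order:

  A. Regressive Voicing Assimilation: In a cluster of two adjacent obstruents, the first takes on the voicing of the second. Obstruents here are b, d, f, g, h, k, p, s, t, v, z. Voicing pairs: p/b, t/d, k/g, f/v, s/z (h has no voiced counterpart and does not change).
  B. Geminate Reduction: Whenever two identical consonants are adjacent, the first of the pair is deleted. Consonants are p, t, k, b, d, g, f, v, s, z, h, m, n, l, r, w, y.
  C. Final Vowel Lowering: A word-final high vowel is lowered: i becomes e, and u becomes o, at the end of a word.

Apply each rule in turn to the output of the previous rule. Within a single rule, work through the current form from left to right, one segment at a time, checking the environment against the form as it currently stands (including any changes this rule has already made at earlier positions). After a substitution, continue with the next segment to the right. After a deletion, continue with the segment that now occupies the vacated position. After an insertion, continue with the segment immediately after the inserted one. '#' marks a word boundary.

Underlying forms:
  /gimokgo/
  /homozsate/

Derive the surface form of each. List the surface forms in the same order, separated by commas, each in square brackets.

/gimokgo/:
  A Regressive Voicing Assimilation: [gimokgo] → [gimoggo]
  B Geminate Reduction: [gimoggo] → [gimogo]
  C Final Vowel Lowering: no change — [gimogo]
/homozsate/:
  A Regressive Voicing Assimilation: [homozsate] → [homossate]
  B Geminate Reduction: [homossate] → [homosate]
  C Final Vowel Lowering: no change — [homosate]

[gimogo], [homosate]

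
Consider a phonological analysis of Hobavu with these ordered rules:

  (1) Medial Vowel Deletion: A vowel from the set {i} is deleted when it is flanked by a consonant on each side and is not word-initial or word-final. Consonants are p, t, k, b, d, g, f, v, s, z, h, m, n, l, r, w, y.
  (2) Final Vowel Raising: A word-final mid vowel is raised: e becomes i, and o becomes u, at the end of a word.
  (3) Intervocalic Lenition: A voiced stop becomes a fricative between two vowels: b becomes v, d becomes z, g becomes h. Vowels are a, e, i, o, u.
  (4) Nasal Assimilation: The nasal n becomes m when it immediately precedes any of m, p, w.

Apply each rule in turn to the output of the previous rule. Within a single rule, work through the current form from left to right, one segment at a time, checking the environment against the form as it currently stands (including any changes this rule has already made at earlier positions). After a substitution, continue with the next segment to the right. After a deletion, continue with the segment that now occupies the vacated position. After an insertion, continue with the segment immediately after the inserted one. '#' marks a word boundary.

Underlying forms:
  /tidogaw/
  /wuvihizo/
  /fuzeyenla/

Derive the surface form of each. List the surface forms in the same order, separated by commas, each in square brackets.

/tidogaw/:
  (1) Medial Vowel Deletion: [tidogaw] → [tdogaw]
  (2) Final Vowel Raising: no change — [tdogaw]
  (3) Intervocalic Lenition: [tdogaw] → [tdohaw]
  (4) Nasal Assimilation: no change — [tdohaw]
/wuvihizo/:
  (1) Medial Vowel Deletion: [wuvihizo] → [wuvhzo]
  (2) Final Vowel Raising: [wuvhzo] → [wuvhzu]
  (3) Intervocalic Lenition: no change — [wuvhzu]
  (4) Nasal Assimilation: no change — [wuvhzu]
/fuzeyenla/:
  (1) Medial Vowel Deletion: no change — [fuzeyenla]
  (2) Final Vowel Raising: no change — [fuzeyenla]
  (3) Intervocalic Lenition: no change — [fuzeyenla]
  (4) Nasal Assimilation: no change — [fuzeyenla]

[tdohaw], [wuvhzu], [fuzeyenla]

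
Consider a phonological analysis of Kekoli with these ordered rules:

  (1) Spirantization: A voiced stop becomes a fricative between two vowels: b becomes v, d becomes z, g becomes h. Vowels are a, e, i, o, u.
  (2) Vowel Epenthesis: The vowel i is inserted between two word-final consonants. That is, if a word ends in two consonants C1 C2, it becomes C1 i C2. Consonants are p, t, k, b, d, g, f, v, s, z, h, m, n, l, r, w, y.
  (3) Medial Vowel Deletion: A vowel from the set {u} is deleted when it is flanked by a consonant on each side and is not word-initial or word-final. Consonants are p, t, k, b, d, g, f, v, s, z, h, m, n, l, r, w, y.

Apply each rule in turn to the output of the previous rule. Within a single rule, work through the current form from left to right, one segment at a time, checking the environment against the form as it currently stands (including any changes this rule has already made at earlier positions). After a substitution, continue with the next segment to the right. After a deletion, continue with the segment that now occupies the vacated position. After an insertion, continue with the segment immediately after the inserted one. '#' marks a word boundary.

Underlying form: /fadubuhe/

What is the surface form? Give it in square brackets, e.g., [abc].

[fazvhe]

(1) Spirantization: [fadubuhe] → [fazuvuhe]
(2) Vowel Epenthesis: no change — [fazuvuhe]
(3) Medial Vowel Deletion: [fazuvuhe] → [fazvhe]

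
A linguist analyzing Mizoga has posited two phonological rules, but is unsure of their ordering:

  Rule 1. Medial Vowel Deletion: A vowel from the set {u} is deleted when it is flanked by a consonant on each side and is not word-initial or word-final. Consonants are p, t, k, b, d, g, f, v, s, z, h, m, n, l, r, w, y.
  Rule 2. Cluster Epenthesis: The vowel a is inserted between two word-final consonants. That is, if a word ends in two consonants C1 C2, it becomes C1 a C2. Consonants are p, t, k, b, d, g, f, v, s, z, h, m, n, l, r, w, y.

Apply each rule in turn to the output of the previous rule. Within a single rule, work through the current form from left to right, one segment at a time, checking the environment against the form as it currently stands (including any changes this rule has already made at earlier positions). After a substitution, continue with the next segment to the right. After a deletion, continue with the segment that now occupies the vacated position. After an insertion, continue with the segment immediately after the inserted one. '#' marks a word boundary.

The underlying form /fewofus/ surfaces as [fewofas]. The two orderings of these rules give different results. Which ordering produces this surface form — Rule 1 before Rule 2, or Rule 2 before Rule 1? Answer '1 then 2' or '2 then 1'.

1 then 2

Order 1 then 2:
  1 Medial Vowel Deletion: [fewofus] → [fewofs]
  2 Cluster Epenthesis: [fewofs] → [fewofas]
  result: [fewofas]
Order 2 then 1:
  2 Cluster Epenthesis: no change — [fewofus]
  1 Medial Vowel Deletion: [fewofus] → [fewofs]
  result: [fewofs]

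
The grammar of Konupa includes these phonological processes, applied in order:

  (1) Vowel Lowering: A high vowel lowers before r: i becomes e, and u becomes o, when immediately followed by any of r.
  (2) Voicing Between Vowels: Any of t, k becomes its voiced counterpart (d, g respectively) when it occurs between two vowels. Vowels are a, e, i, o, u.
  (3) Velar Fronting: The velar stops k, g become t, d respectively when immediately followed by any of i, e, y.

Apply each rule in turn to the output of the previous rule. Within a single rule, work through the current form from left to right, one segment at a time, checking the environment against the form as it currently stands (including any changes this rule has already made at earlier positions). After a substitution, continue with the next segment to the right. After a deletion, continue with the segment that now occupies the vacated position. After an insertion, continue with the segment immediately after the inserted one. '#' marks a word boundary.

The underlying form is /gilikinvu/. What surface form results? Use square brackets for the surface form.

(1) Vowel Lowering: no change — [gilikinvu]
(2) Voicing Between Vowels: [gilikinvu] → [giliginvu]
(3) Velar Fronting: [giliginvu] → [dilidinvu]

[dilidinvu]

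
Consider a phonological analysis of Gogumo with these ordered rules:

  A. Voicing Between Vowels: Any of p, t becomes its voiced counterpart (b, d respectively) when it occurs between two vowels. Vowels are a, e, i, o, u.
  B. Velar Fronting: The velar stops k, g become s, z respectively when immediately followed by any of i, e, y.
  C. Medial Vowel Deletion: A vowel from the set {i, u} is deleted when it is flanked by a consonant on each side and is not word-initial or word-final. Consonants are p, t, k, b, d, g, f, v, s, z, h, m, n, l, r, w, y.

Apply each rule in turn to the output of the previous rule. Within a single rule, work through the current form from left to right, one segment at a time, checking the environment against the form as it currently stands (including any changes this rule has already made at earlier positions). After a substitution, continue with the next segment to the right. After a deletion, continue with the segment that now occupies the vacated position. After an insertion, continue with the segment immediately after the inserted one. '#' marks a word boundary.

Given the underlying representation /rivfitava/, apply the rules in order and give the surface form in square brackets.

[rvfdava]

A Voicing Between Vowels: [rivfitava] → [rivfidava]
B Velar Fronting: no change — [rivfidava]
C Medial Vowel Deletion: [rivfidava] → [rvfdava]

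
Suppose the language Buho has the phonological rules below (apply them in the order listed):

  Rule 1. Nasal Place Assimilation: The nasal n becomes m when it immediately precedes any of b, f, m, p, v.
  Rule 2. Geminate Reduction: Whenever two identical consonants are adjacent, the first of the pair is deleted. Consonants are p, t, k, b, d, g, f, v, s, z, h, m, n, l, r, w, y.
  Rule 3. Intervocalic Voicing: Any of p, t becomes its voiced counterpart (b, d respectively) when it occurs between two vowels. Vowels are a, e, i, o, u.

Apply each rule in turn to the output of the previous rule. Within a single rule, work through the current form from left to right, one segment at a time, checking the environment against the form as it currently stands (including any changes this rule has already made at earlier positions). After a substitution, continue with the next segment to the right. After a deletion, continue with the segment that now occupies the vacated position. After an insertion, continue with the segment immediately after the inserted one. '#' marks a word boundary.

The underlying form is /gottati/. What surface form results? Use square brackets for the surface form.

[godadi]

Rule 1 Nasal Place Assimilation: no change — [gottati]
Rule 2 Geminate Reduction: [gottati] → [gotati]
Rule 3 Intervocalic Voicing: [gotati] → [godadi]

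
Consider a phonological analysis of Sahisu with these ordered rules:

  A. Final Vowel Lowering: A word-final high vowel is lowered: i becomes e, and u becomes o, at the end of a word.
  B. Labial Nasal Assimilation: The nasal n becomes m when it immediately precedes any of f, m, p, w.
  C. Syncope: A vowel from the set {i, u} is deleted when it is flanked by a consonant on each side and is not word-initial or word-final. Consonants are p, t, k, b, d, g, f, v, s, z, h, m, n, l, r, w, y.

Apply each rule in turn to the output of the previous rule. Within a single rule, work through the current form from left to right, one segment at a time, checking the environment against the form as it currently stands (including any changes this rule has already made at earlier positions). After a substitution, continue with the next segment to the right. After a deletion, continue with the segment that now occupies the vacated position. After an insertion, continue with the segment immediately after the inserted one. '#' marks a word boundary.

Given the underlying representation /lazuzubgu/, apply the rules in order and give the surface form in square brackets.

A Final Vowel Lowering: [lazuzubgu] → [lazuzubgo]
B Labial Nasal Assimilation: no change — [lazuzubgo]
C Syncope: [lazuzubgo] → [lazzbgo]

[lazzbgo]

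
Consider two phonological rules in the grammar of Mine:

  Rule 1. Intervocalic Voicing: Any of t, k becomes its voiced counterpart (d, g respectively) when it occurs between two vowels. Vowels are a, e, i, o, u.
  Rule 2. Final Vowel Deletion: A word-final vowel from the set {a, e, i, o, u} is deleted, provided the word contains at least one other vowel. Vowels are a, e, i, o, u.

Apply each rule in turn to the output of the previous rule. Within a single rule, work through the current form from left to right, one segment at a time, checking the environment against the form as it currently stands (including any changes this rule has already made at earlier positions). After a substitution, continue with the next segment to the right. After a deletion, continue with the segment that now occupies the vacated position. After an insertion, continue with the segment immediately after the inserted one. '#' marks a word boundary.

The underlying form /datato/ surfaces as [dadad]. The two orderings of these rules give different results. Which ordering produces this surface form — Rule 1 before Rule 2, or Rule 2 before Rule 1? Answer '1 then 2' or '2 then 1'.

1 then 2

Order 1 then 2:
  1 Intervocalic Voicing: [datato] → [dadado]
  2 Final Vowel Deletion: [dadado] → [dadad]
  result: [dadad]
Order 2 then 1:
  2 Final Vowel Deletion: [datato] → [datat]
  1 Intervocalic Voicing: [datat] → [dadat]
  result: [dadat]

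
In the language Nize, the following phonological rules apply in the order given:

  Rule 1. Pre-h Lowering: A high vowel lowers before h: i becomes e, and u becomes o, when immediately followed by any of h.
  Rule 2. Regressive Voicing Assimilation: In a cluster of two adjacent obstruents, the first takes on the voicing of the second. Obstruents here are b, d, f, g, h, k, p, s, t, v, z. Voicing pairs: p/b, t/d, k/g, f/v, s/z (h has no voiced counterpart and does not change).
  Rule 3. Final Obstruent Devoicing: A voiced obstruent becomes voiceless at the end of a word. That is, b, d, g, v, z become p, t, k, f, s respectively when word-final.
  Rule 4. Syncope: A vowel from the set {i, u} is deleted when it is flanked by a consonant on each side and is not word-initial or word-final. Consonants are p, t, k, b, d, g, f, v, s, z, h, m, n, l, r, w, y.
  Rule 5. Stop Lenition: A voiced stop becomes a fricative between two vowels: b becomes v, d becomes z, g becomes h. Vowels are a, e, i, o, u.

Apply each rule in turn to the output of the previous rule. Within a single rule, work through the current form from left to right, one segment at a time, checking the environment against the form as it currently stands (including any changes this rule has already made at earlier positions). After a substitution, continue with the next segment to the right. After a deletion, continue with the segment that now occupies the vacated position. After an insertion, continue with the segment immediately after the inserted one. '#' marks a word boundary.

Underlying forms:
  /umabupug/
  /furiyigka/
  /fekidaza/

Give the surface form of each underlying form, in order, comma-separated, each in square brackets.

[umabpk], [frykka], [fekdaza]

/umabupug/:
  Rule 1 Pre-h Lowering: no change — [umabupug]
  Rule 2 Regressive Voicing Assimilation: no change — [umabupug]
  Rule 3 Final Obstruent Devoicing: [umabupug] → [umabupuk]
  Rule 4 Syncope: [umabupuk] → [umabpk]
  Rule 5 Stop Lenition: no change — [umabpk]
/furiyigka/:
  Rule 1 Pre-h Lowering: no change — [furiyigka]
  Rule 2 Regressive Voicing Assimilation: [furiyigka] → [furiyikka]
  Rule 3 Final Obstruent Devoicing: no change — [furiyikka]
  Rule 4 Syncope: [furiyikka] → [frykka]
  Rule 5 Stop Lenition: no change — [frykka]
/fekidaza/:
  Rule 1 Pre-h Lowering: no change — [fekidaza]
  Rule 2 Regressive Voicing Assimilation: no change — [fekidaza]
  Rule 3 Final Obstruent Devoicing: no change — [fekidaza]
  Rule 4 Syncope: [fekidaza] → [fekdaza]
  Rule 5 Stop Lenition: no change — [fekdaza]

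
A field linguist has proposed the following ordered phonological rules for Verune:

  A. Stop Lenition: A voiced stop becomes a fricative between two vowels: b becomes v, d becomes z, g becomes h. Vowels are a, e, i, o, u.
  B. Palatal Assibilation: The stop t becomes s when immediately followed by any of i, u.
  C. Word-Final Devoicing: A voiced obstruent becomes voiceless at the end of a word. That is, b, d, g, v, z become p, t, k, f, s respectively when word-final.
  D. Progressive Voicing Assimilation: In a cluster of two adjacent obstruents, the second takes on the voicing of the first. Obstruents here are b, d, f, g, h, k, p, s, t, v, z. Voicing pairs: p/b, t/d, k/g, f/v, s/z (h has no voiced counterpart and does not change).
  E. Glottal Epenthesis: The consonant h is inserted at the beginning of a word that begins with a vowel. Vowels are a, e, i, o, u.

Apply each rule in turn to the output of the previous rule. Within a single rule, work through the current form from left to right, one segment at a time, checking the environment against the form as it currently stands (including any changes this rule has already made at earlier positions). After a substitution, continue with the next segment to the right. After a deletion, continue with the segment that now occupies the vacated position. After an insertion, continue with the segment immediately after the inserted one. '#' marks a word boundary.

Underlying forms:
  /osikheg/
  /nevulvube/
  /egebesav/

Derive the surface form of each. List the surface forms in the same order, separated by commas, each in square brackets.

[hosikhek], [nevulvuve], [hehevesaf]

/osikheg/:
  A Stop Lenition: no change — [osikheg]
  B Palatal Assibilation: no change — [osikheg]
  C Word-Final Devoicing: [osikheg] → [osikhek]
  D Progressive Voicing Assimilation: no change — [osikhek]
  E Glottal Epenthesis: [osikhek] → [hosikhek]
/nevulvube/:
  A Stop Lenition: [nevulvube] → [nevulvuve]
  B Palatal Assibilation: no change — [nevulvuve]
  C Word-Final Devoicing: no change — [nevulvuve]
  D Progressive Voicing Assimilation: no change — [nevulvuve]
  E Glottal Epenthesis: no change — [nevulvuve]
/egebesav/:
  A Stop Lenition: [egebesav] → [ehevesav]
  B Palatal Assibilation: no change — [ehevesav]
  C Word-Final Devoicing: [ehevesav] → [ehevesaf]
  D Progressive Voicing Assimilation: no change — [ehevesaf]
  E Glottal Epenthesis: [ehevesaf] → [hehevesaf]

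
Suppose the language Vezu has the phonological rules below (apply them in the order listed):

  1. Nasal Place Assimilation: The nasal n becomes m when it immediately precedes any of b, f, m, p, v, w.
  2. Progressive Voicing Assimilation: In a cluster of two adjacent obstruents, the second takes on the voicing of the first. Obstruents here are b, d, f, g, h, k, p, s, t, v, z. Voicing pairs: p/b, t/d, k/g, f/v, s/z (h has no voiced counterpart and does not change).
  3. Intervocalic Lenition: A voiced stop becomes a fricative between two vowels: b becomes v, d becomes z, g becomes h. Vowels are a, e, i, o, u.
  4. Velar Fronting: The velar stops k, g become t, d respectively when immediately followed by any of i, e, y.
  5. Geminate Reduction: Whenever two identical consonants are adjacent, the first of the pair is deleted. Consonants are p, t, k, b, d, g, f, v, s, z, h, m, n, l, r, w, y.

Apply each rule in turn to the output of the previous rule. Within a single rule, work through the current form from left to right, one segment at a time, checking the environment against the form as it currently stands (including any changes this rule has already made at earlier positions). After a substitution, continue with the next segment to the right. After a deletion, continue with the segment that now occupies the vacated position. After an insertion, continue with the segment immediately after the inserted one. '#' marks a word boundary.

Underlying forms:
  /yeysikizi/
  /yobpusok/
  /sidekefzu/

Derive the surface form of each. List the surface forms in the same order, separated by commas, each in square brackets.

/yeysikizi/:
  1 Nasal Place Assimilation: no change — [yeysikizi]
  2 Progressive Voicing Assimilation: no change — [yeysikizi]
  3 Intervocalic Lenition: no change — [yeysikizi]
  4 Velar Fronting: [yeysikizi] → [yeysitizi]
  5 Geminate Reduction: no change — [yeysitizi]
/yobpusok/:
  1 Nasal Place Assimilation: no change — [yobpusok]
  2 Progressive Voicing Assimilation: [yobpusok] → [yobbusok]
  3 Intervocalic Lenition: no change — [yobbusok]
  4 Velar Fronting: no change — [yobbusok]
  5 Geminate Reduction: [yobbusok] → [yobusok]
/sidekefzu/:
  1 Nasal Place Assimilation: no change — [sidekefzu]
  2 Progressive Voicing Assimilation: [sidekefzu] → [sidekefsu]
  3 Intervocalic Lenition: [sidekefsu] → [sizekefsu]
  4 Velar Fronting: [sizekefsu] → [sizetefsu]
  5 Geminate Reduction: no change — [sizetefsu]

[yeysitizi], [yobusok], [sizetefsu]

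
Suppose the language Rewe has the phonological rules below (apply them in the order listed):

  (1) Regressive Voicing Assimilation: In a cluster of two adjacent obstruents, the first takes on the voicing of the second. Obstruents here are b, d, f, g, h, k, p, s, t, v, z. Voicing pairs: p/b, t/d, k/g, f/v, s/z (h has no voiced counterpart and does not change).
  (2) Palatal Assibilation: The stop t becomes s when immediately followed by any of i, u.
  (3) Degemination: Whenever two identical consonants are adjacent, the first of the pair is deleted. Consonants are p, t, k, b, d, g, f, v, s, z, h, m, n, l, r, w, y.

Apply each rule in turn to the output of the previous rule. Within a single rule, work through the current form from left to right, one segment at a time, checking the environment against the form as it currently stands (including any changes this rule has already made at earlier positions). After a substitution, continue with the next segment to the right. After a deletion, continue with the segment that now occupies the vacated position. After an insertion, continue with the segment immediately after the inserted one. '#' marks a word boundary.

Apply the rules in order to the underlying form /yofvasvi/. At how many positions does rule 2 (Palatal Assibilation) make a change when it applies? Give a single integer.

(1) Regressive Voicing Assimilation: [yofvasvi] → [yovvazvi]
(2) Palatal Assibilation: no change — [yovvazvi]
(3) Degemination: [yovvazvi] → [yovazvi]
Rule 2 changed 0 position(s).

0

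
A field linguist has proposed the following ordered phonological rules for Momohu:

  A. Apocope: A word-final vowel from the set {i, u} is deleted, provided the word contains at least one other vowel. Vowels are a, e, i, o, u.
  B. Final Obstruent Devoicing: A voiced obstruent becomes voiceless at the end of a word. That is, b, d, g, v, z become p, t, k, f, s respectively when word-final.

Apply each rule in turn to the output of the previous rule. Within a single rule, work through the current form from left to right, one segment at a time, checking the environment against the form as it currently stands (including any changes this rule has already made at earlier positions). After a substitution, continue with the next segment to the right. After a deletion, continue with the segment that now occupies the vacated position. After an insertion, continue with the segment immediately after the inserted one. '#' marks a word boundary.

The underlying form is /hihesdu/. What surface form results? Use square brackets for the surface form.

A Apocope: [hihesdu] → [hihesd]
B Final Obstruent Devoicing: [hihesd] → [hihest]

[hihest]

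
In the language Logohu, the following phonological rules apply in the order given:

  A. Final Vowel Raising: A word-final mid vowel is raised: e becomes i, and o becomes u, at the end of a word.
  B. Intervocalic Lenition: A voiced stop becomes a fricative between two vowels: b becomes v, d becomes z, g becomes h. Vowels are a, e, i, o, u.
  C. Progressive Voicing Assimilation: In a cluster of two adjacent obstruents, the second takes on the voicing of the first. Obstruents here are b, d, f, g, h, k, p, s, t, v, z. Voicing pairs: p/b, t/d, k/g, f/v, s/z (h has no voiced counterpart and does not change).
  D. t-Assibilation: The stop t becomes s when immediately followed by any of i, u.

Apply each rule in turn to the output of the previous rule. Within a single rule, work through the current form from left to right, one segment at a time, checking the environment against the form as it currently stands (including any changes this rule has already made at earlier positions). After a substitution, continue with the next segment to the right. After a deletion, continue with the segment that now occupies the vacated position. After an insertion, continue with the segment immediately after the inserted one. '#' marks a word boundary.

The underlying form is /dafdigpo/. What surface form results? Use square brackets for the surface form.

A Final Vowel Raising: [dafdigpo] → [dafdigpu]
B Intervocalic Lenition: no change — [dafdigpu]
C Progressive Voicing Assimilation: [dafdigpu] → [daftigbu]
D t-Assibilation: [daftigbu] → [dafsigbu]

[dafsigbu]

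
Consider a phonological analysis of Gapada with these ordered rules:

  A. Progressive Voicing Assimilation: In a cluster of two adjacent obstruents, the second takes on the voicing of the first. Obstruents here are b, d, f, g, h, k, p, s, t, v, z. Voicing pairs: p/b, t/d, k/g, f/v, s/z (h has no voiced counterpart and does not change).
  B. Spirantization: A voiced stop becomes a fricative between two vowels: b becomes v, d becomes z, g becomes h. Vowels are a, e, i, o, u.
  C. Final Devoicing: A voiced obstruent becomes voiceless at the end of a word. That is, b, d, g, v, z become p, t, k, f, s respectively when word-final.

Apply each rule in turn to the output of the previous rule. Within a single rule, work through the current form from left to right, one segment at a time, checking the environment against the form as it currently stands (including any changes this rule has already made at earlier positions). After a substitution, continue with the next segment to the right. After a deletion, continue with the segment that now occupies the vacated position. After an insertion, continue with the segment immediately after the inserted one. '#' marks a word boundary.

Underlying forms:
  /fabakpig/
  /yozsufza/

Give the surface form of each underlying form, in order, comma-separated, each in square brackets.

[favakpik], [yozzufsa]

/fabakpig/:
  A Progressive Voicing Assimilation: no change — [fabakpig]
  B Spirantization: [fabakpig] → [favakpig]
  C Final Devoicing: [favakpig] → [favakpik]
/yozsufza/:
  A Progressive Voicing Assimilation: [yozsufza] → [yozzufsa]
  B Spirantization: no change — [yozzufsa]
  C Final Devoicing: no change — [yozzufsa]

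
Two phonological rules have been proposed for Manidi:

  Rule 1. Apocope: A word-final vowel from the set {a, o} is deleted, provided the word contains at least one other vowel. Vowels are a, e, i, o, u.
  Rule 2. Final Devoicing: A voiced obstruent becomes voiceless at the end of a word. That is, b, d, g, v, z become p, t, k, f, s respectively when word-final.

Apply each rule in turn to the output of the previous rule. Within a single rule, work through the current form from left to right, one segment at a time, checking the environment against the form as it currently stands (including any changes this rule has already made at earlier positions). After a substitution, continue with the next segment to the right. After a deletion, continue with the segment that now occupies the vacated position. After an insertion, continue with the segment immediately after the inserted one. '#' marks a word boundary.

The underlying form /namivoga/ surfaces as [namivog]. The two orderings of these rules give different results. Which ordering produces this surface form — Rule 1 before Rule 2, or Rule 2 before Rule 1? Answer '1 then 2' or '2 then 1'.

Order 1 then 2:
  1 Apocope: [namivoga] → [namivog]
  2 Final Devoicing: [namivog] → [namivok]
  result: [namivok]
Order 2 then 1:
  2 Final Devoicing: no change — [namivoga]
  1 Apocope: [namivoga] → [namivog]
  result: [namivog]

2 then 1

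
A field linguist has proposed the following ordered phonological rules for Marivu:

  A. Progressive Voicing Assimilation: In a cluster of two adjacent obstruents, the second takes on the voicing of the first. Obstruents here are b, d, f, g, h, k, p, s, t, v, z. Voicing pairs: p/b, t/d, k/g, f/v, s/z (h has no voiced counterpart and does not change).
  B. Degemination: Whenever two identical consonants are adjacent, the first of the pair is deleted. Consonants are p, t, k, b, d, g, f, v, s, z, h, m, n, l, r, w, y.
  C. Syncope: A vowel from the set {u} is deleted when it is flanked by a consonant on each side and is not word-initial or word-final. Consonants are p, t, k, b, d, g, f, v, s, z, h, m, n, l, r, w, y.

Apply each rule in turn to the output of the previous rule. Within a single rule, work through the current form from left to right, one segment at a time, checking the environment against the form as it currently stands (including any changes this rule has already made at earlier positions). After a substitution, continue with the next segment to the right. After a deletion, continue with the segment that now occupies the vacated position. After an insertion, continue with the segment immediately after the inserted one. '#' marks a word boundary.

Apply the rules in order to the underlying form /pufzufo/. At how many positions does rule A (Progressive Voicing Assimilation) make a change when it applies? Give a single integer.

A Progressive Voicing Assimilation: [pufzufo] → [pufsufo]
B Degemination: no change — [pufsufo]
C Syncope: [pufsufo] → [pfsfo]
Rule A changed 1 position(s).

1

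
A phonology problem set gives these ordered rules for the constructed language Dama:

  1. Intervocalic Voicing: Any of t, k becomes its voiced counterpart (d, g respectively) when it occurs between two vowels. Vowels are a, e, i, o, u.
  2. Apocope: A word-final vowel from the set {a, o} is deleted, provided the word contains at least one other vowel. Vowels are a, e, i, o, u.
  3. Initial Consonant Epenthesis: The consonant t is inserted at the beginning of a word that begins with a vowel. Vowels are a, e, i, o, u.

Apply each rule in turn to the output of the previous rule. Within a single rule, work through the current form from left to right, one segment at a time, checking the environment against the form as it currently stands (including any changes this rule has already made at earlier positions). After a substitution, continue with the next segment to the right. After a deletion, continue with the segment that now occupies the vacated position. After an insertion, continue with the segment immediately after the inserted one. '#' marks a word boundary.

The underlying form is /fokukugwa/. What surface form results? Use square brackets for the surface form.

1 Intervocalic Voicing: [fokukugwa] → [fogugugwa]
2 Apocope: [fogugugwa] → [fogugugw]
3 Initial Consonant Epenthesis: no change — [fogugugw]

[fogugugw]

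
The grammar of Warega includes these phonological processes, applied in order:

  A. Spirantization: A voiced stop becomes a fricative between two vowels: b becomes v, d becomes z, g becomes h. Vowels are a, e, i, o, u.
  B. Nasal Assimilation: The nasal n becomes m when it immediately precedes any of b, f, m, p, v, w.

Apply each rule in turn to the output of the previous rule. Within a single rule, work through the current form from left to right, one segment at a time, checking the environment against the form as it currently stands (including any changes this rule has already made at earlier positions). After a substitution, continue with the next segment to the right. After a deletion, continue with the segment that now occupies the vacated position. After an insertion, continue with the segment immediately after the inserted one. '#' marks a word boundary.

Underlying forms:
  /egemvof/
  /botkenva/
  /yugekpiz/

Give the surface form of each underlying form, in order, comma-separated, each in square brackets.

/egemvof/:
  A Spirantization: [egemvof] → [ehemvof]
  B Nasal Assimilation: no change — [ehemvof]
/botkenva/:
  A Spirantization: no change — [botkenva]
  B Nasal Assimilation: [botkenva] → [botkemva]
/yugekpiz/:
  A Spirantization: [yugekpiz] → [yuhekpiz]
  B Nasal Assimilation: no change — [yuhekpiz]

[ehemvof], [botkemva], [yuhekpiz]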